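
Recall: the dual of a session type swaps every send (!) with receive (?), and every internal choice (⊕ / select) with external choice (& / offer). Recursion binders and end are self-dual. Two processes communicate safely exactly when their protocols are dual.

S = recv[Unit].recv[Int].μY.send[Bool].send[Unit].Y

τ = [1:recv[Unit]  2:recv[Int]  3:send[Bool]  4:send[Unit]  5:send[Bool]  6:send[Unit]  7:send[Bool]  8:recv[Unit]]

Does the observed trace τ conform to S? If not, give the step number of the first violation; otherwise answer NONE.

[1] recv[Unit]  ok  now at recv[Int].μY.…
[2] recv[Int]  ok  now at μY.…
[3] send[Bool]  ok  now at send[Unit].μY.…
[4] send[Unit]  ok  now at μY.…
[5] send[Bool]  ok  now at send[Unit].μY.…
[6] send[Unit]  ok  now at μY.…
[7] send[Bool]  ok  now at send[Unit].μY.…
[8] got recv[Unit], protocol expects send[Unit]  ✗

8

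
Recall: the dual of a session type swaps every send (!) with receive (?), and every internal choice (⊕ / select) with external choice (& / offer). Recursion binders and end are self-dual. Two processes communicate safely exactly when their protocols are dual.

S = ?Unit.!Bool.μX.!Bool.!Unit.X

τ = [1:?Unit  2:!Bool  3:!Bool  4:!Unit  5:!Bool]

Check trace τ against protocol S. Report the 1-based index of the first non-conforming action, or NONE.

[1] ?Unit  ok  now at !Bool.μX.…
[2] !Bool  ok  now at μX.…
[3] !Bool  ok  now at !Unit.μX.…
[4] !Unit  ok  now at μX.…
[5] !Bool  ok  now at !Unit.μX.…
trace exhausted — no violation

NONE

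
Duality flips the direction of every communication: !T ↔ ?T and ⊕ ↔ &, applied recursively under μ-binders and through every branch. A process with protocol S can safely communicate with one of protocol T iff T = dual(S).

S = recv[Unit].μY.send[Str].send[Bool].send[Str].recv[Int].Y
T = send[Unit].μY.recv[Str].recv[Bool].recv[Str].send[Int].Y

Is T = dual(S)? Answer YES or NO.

YES

recv[Unit] vs send[Unit]  ok
  μY vs μY  ok (binder kept)
    send[Str] vs recv[Str]  ok
      send[Bool] vs recv[Bool]  ok
        send[Str] vs recv[Str]  ok
          recv[Int] vs send[Int]  ok
            Y vs Y  ok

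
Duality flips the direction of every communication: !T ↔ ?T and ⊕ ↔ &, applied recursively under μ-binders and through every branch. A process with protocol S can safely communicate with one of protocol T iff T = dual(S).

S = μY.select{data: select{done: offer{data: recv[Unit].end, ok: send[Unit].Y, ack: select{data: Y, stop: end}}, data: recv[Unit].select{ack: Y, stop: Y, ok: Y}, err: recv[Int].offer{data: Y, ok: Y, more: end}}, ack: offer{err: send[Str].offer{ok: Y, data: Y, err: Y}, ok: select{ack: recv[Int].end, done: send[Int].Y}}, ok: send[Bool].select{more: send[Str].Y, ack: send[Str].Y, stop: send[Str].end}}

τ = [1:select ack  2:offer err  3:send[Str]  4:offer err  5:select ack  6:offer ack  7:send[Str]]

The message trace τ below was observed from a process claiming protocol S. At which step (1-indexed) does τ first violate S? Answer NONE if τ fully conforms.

6

step 1: select ack  ok  cont: offer{err: send[Str].offer{ok: μY.…, data: μY.…, err: μY.…}, ok: select{ack: recv[Int].end, done: send[Int].μY.…}}
step 2: offer err  ok  cont: send[Str].offer{ok: μY.…, data: μY.…, err: μY.…}
step 3: send[Str]  ok  cont: offer{ok: μY.…, data: μY.…, err: μY.…}
step 4: offer err  ok  cont: μY.…
step 5: select ack  ok  cont: offer{err: send[Str].offer{ok: μY.…, data: μY.…, err: μY.…}, ok: select{ack: recv[Int].end, done: send[Int].μY.…}}
step 6: got offer ack, protocol expects offer err or offer ok  ✗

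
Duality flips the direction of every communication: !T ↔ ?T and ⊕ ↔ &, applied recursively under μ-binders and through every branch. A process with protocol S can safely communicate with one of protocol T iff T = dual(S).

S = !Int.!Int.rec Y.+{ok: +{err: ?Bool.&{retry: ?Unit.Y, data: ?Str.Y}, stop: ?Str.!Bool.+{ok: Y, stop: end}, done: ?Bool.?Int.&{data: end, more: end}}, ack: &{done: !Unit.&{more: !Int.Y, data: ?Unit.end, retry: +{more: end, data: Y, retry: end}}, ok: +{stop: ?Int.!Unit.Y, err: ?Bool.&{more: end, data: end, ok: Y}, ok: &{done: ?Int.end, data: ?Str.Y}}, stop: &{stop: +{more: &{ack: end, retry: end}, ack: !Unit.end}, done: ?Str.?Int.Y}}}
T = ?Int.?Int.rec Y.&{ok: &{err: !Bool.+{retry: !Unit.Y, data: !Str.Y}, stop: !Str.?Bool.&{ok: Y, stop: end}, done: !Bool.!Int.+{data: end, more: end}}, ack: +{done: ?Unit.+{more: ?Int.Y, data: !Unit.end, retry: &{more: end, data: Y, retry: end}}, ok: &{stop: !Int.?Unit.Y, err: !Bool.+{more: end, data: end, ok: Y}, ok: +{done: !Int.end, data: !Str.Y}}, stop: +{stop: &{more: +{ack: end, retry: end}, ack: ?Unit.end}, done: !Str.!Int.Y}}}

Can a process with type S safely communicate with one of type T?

YES

!Int | ?Int  ✓
  !Int | ?Int  ✓
    rec Y | rec Y  ✓ (binder kept)
      +{ok,ack} | &{ok,ack}  ✓ labels match
        case ok:
          +{err,stop,done} | &{err,stop,done}  ✓ labels match
            case err:
              ?Bool | !Bool  ✓
                &{retry,data} | +{retry,data}  ✓ labels match
                  case retry:
                    ?Unit | !Unit  ✓
                      Y | Y  ✓
                  case data:
                    ?Str | !Str  ✓
                      Y | Y  ✓
            case stop:
              ?Str | !Str  ✓
                !Bool | ?Bool  ✓
                  +{ok,stop} | &{ok,stop}  ✓ labels match
                    case ok:
                      Y | Y  ✓
                    case stop:
                      end | end  ✓
            case done:
              ?Bool | !Bool  ✓
                ?Int | !Int  ✓
                  &{data,more} | +{data,more}  ✓ labels match
                    case data:
                      end | end  ✓
                    case more:
                      end | end  ✓
        case ack:
          &{done,ok,stop} | +{done,ok,stop}  ✓ labels match
            case done:
              !Unit | ?Unit  ✓
                &{more,data,retry} | +{more,data,retry}  ✓ labels match
                  case more:
                    !Int | ?Int  ✓
                      Y | Y  ✓
                  case data:
                    ?Unit | !Unit  ✓
                      end | end  ✓
                  case retry:
                    +{more,data,retry} | &{more,data,retry}  ✓ labels match
                      case more:
                        end | end  ✓
                      case data:
                        Y | Y  ✓
                      case retry:
                        end | end  ✓
            case ok:
              +{stop,err,ok} | &{stop,err,ok}  ✓ labels match
                case stop:
                  ?Int | !Int  ✓
                    !Unit | ?Unit  ✓
                      Y | Y  ✓
                case err:
                  ?Bool | !Bool  ✓
                    &{more,data,ok} | +{more,data,ok}  ✓ labels match
                      case more:
                        end | end  ✓
                      case data:
                        end | end  ✓
                      case ok:
                        Y | Y  ✓
                case ok:
                  &{done,data} | +{done,data}  ✓ labels match
                    case done:
                      ?Int | !Int  ✓
                        end | end  ✓
                    case data:
                      ?Str | !Str  ✓
                        Y | Y  ✓
            case stop:
              &{stop,done} | +{stop,done}  ✓ labels match
                case stop:
                  +{more,ack} | &{more,ack}  ✓ labels match
                    case more:
                      &{ack,retry} | +{ack,retry}  ✓ labels match
                        case ack:
                          end | end  ✓
                        case retry:
                          end | end  ✓
                    case ack:
                      !Unit | ?Unit  ✓
                        end | end  ✓
                case done:
                  ?Str | !Str  ✓
                    ?Int | !Int  ✓
                      Y | Y  ✓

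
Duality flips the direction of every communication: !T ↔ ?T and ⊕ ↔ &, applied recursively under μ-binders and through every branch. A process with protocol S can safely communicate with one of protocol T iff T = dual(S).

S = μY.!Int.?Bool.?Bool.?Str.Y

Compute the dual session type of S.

μY = μY  (binder kept)
  !Int = ?Int
    ?Bool = !Bool
      ?Bool = !Bool
        ?Str = !Str
          dual(Y) = Y

μY.?Int.!Bool.!Bool.!Str.Y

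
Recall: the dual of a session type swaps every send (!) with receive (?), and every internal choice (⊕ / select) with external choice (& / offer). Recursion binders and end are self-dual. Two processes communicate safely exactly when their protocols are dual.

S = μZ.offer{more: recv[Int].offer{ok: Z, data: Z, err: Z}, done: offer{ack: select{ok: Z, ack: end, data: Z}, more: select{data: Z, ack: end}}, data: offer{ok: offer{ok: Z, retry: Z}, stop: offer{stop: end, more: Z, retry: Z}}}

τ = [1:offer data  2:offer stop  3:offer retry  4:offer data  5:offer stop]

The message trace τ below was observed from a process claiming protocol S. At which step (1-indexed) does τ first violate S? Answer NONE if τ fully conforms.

NONE

[1] offer data  ok  state: offer{ok: offer{ok: μZ.…, retry: μZ.…}, stop: offer{stop: end, more: μZ.…, retry: μZ.…}}
[2] offer stop  ok  state: offer{stop: end, more: μZ.…, retry: μZ.…}
[3] offer retry  ok  state: μZ.…
[4] offer data  ok  state: offer{ok: offer{ok: μZ.…, retry: μZ.…}, stop: offer{stop: end, more: μZ.…, retry: μZ.…}}
[5] offer stop  ok  state: offer{stop: end, more: μZ.…, retry: μZ.…}
all 5 steps conform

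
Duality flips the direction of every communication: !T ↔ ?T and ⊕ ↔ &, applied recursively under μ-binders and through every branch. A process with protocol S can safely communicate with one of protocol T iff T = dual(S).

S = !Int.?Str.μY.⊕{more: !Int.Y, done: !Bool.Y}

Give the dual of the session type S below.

?Int.!Str.μY.&{more: ?Int.Y, done: ?Bool.Y}

!Int ↦ ?Int
  ?Str ↦ !Str
    μY ↦ μY  (rec unchanged)
      ⊕{more,done} ↦ &{more,done}  (select→offer)
        [more]
          !Int ↦ ?Int
            dual(Y) = Y
        [done]
          !Bool ↦ ?Bool
            dual(Y) = Y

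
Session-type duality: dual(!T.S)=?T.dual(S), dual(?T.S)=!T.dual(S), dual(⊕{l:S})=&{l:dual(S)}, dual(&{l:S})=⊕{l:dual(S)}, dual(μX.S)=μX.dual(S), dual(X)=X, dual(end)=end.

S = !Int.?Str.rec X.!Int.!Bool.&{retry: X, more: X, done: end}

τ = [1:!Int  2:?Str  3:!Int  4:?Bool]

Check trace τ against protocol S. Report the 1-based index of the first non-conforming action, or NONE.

4

@1 !Int  match  cont: ?Str.rec X.…
@2 ?Str  match  cont: rec X.…
@3 !Int  match  cont: !Bool.&{retry: rec X.…, more: rec X.…, done: end}
@4 got ?Bool, protocol expects !Bool  ✗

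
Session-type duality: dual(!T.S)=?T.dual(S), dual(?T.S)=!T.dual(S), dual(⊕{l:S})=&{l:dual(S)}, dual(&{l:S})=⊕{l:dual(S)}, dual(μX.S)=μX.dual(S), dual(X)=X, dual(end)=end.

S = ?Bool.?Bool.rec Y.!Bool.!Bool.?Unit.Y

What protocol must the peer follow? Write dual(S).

?Bool → !Bool
  ?Bool → !Bool
    rec Y → rec Y  (binder kept)
      !Bool → ?Bool
        !Bool → ?Bool
          ?Unit → !Unit
            Y self-dual

!Bool.!Bool.rec Y.?Bool.?Bool.!Unit.Y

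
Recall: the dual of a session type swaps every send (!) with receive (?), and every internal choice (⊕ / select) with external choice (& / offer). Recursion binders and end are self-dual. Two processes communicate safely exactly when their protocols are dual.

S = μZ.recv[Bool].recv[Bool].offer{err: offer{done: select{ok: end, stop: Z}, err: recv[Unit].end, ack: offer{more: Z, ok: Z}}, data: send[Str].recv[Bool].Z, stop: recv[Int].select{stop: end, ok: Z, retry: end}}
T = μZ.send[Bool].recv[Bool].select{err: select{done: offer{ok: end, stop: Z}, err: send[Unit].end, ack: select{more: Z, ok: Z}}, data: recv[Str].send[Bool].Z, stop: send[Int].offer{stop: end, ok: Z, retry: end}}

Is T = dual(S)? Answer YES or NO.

NO

μZ | μZ  match (binder kept)
  recv[Bool] | send[Bool]  match
    recv[Bool] | recv[Bool]  ✗ same direction on both sides — not dual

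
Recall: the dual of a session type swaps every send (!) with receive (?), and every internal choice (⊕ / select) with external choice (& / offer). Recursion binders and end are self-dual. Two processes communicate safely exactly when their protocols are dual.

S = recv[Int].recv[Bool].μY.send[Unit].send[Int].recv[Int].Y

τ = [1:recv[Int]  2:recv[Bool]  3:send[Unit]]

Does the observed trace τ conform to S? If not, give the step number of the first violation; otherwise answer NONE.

step 1: recv[Int]  ok  cont: recv[Bool].μY.…
step 2: recv[Bool]  ok  cont: μY.…
step 3: send[Unit]  ok  cont: send[Int].recv[Int].μY.…
trace exhausted — no violation

NONE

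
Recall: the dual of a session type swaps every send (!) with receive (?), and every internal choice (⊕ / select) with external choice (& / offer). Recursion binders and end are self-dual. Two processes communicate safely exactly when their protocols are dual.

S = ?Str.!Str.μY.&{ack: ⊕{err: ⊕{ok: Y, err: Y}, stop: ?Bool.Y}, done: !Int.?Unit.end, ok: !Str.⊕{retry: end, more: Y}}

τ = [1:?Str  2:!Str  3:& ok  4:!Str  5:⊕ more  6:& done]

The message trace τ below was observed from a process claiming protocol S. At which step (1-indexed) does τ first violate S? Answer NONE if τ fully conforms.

@1 ?Str  ✓  residual = !Str.μY.…
@2 !Str  ✓  residual = μY.…
@3 & ok  ✓  residual = !Str.⊕{retry: end, more: μY.…}
@4 !Str  ✓  residual = ⊕{retry: end, more: μY.…}
@5 ⊕ more  ✓  residual = μY.…
@6 & done  ✓  residual = !Int.?Unit.end
trace exhausted — no violation

NONE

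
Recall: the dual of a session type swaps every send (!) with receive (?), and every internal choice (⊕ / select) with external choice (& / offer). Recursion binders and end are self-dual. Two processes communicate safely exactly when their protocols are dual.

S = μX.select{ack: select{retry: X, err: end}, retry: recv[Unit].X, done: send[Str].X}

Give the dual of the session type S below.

μX = μX  (binder kept)
  select{ack,retry,done} = offer{ack,retry,done}  (⊕→&)
    case ack:
      select{retry,err} = offer{retry,err}  (⊕→&)
        case retry:
          X self-dual
        case err:
          end self-dual
    case retry:
      recv[Unit] = send[Unit]
        X self-dual
    case done:
      send[Str] = recv[Str]
        X self-dual

μX.offer{ack: offer{retry: X, err: end}, retry: send[Unit].X, done: recv[Str].X}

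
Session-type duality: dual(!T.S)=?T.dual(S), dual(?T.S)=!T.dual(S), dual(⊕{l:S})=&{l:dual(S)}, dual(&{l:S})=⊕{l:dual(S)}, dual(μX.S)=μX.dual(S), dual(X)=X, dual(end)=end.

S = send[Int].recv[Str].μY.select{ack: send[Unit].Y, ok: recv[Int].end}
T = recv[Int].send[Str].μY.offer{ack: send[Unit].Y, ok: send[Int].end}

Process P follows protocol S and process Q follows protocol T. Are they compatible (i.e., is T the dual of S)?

NO

send[Int] ‖ recv[Int]  match
  recv[Str] ‖ send[Str]  match
    μY ‖ μY  match (rec unchanged)
      select{ack,ok} ‖ offer{ack,ok}  match label sets agree
        case ack:
          send[Unit] ‖ send[Unit]  ✗ same direction on both sides — not dual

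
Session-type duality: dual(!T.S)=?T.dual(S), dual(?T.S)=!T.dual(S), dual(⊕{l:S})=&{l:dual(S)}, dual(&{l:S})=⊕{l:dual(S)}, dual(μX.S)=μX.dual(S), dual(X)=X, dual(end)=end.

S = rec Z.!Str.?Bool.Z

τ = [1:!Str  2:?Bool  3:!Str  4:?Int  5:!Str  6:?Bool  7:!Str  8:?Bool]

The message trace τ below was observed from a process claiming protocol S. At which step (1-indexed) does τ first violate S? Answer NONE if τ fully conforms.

4

[1] !Str  ok  residual = ?Bool.rec Z.…
[2] ?Bool  ok  residual = rec Z.…
[3] !Str  ok  residual = ?Bool.rec Z.…
[4] got ?Int, protocol expects ?Bool  ✗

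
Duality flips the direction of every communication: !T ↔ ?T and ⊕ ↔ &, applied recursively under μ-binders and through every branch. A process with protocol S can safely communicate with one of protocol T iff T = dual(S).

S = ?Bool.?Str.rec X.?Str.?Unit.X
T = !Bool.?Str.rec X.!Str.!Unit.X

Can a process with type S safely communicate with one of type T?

NO

?Bool vs !Bool  ok
  ?Str vs ?Str  ✗ same direction on both sides — not dual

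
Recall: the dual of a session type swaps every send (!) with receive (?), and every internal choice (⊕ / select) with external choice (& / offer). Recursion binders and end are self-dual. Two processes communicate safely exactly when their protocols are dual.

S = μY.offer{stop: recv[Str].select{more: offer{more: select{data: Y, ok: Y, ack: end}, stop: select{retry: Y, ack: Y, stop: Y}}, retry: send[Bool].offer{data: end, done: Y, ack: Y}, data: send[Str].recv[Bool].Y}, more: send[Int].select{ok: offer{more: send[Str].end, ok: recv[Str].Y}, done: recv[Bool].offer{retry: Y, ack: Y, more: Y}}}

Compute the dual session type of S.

μY = μY  (binder kept)
  offer{stop,more} = select{stop,more}  (&→⊕)
    case stop:
      recv[Str] = send[Str]
        select{more,retry,data} = offer{more,retry,data}  (select→offer)
          case more:
            offer{more,stop} = select{more,stop}  (&→⊕)
              case more:
                select{data,ok,ack} = offer{data,ok,ack}  (select→offer)
                  case data:
                    Y self-dual
                  case ok:
                    Y self-dual
                  case ack:
                    end self-dual
              case stop:
                select{retry,ack,stop} = offer{retry,ack,stop}  (select→offer)
                  case retry:
                    Y self-dual
                  case ack:
                    Y self-dual
                  case stop:
                    Y self-dual
          case retry:
            send[Bool] = recv[Bool]
              offer{data,done,ack} = select{data,done,ack}  (&→⊕)
                case data:
                  end self-dual
                case done:
                  Y self-dual
                case ack:
                  Y self-dual
          case data:
            send[Str] = recv[Str]
              recv[Bool] = send[Bool]
                Y self-dual
    case more:
      send[Int] = recv[Int]
        select{ok,done} = offer{ok,done}  (select→offer)
          case ok:
            offer{more,ok} = select{more,ok}  (&→⊕)
              case more:
                send[Str] = recv[Str]
                  end self-dual
              case ok:
                recv[Str] = send[Str]
                  Y self-dual
          case done:
            recv[Bool] = send[Bool]
              offer{retry,ack,more} = select{retry,ack,more}  (&→⊕)
                case retry:
                  Y self-dual
                case ack:
                  Y self-dual
                case more:
                  Y self-dual

μY.select{stop: send[Str].offer{more: select{more: offer{data: Y, ok: Y, ack: end}, stop: offer{retry: Y, ack: Y, stop: Y}}, retry: recv[Bool].select{data: end, done: Y, ack: Y}, data: recv[Str].send[Bool].Y}, more: recv[Int].offer{ok: select{more: recv[Str].end, ok: send[Str].Y}, done: send[Bool].select{retry: Y, ack: Y, more: Y}}}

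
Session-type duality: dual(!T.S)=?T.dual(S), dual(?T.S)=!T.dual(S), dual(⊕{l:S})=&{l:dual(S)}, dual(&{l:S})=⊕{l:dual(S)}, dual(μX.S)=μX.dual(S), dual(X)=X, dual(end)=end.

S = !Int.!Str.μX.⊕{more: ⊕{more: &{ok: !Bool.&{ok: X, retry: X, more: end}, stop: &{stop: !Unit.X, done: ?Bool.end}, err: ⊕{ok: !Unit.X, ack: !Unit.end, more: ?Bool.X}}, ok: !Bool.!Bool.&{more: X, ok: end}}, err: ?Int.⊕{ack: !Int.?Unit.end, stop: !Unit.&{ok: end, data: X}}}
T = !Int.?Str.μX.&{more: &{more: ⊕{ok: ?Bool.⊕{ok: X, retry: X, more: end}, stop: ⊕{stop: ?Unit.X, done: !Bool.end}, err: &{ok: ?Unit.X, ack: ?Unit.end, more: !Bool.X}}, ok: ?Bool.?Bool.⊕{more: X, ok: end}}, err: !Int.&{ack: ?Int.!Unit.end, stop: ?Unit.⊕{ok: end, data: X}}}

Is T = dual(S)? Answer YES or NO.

NO

!Int | !Int  ✗ same direction on both sides — not dual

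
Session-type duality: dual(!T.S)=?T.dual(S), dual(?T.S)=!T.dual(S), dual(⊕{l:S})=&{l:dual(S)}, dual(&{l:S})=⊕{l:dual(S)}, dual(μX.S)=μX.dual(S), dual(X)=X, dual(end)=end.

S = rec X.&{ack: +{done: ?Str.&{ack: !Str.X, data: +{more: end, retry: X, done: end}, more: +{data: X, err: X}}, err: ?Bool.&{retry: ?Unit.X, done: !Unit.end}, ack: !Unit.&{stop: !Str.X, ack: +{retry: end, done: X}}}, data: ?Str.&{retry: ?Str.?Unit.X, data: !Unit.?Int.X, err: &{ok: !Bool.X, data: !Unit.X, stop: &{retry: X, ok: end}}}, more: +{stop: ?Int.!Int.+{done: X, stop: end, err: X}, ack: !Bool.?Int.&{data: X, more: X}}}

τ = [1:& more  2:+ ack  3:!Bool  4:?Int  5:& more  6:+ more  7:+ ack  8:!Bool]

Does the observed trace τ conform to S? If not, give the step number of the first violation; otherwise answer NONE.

[1] & more  match  residual = +{stop: ?Int.!Int.+{done: rec X.…, stop: end, err: rec X.…}, ack: !Bool.?Int.&{data: rec X.…, more: rec X.…}}
[2] + ack  match  residual = !Bool.?Int.&{data: rec X.…, more: rec X.…}
[3] !Bool  match  residual = ?Int.&{data: rec X.…, more: rec X.…}
[4] ?Int  match  residual = &{data: rec X.…, more: rec X.…}
[5] & more  match  residual = rec X.…
[6] got + more, protocol expects & ack or & data or & more  ✗

6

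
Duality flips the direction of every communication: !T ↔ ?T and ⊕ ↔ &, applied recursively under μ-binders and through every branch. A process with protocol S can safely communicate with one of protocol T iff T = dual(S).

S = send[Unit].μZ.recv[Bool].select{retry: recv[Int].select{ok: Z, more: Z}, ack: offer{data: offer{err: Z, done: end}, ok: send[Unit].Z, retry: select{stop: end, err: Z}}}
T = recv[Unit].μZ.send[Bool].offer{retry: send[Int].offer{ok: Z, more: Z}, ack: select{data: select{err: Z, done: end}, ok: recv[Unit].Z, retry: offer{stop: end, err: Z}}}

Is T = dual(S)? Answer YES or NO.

send[Unit] | recv[Unit]  ok
  μZ | μZ  ok (binder kept)
    recv[Bool] | send[Bool]  ok
      select{retry,ack} | offer{retry,ack}  ok labels match
        case retry:
          recv[Int] | send[Int]  ok
            select{ok,more} | offer{ok,more}  ok labels match
              case ok:
                Z | Z  ok
              case more:
                Z | Z  ok
        case ack:
          offer{data,ok,retry} | select{data,ok,retry}  ok labels match
            case data:
              offer{err,done} | select{err,done}  ok labels match
                case err:
                  Z | Z  ok
                case done:
                  end | end  ok
            case ok:
              send[Unit] | recv[Unit]  ok
                Z | Z  ok
            case retry:
              select{stop,err} | offer{stop,err}  ok labels match
                case stop:
                  end | end  ok
                case err:
                  Z | Z  ok

YES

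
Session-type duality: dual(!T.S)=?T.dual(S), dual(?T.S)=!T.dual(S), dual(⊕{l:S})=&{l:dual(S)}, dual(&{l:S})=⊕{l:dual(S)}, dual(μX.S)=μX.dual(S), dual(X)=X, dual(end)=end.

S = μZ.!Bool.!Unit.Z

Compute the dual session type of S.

μZ ↦ μZ  (rec unchanged)
  !Bool ↦ ?Bool
    !Unit ↦ ?Unit
      Z ↦ Z

μZ.?Bool.?Unit.Z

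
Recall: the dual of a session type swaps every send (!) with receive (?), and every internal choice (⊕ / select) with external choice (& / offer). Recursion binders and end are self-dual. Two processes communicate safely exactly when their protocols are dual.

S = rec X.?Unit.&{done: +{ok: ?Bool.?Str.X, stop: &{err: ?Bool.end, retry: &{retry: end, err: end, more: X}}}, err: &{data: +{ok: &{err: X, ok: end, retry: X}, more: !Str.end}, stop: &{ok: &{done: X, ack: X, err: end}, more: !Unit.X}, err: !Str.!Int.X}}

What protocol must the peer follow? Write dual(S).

rec X.!Unit.+{done: &{ok: !Bool.!Str.X, stop: +{err: !Bool.end, retry: +{retry: end, err: end, more: X}}}, err: +{data: &{ok: +{err: X, ok: end, retry: X}, more: ?Str.end}, stop: +{ok: +{done: X, ack: X, err: end}, more: ?Unit.X}, err: ?Str.?Int.X}}

rec X → rec X  (rec unchanged)
  ?Unit → !Unit
    &{done,err} → +{done,err}  (offer→select)
      [done]
        +{ok,stop} → &{ok,stop}  (⊕→&)
          [ok]
            ?Bool → !Bool
              ?Str → !Str
                dual(X) = X
          [stop]
            &{err,retry} → +{err,retry}  (offer→select)
              [err]
                ?Bool → !Bool
                  dual(end) = end
              [retry]
                &{retry,err,more} → +{retry,err,more}  (offer→select)
                  [retry]
                    dual(end) = end
                  [err]
                    dual(end) = end
                  [more]
                    dual(X) = X
      [err]
        &{data,stop,err} → +{data,stop,err}  (offer→select)
          [data]
            +{ok,more} → &{ok,more}  (⊕→&)
              [ok]
                &{err,ok,retry} → +{err,ok,retry}  (offer→select)
                  [err]
                    dual(X) = X
                  [ok]
                    dual(end) = end
                  [retry]
                    dual(X) = X
              [more]
                !Str → ?Str
                  dual(end) = end
          [stop]
            &{ok,more} → +{ok,more}  (offer→select)
              [ok]
                &{done,ack,err} → +{done,ack,err}  (offer→select)
                  [done]
                    dual(X) = X
                  [ack]
                    dual(X) = X
                  [err]
                    dual(end) = end
              [more]
                !Unit → ?Unit
                  dual(X) = X
          [err]
            !Str → ?Str
              !Int → ?Int
                dual(X) = X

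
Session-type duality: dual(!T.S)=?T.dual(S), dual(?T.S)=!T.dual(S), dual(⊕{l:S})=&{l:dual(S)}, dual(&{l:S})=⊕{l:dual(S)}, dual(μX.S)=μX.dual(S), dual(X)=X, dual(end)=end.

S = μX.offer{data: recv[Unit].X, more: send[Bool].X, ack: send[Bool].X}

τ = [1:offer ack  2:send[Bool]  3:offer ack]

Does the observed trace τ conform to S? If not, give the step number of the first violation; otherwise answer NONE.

NONE

step 1: offer ack  match  now at send[Bool].μX.…
step 2: send[Bool]  match  now at μX.…
step 3: offer ack  match  now at send[Bool].μX.…
all 3 steps conform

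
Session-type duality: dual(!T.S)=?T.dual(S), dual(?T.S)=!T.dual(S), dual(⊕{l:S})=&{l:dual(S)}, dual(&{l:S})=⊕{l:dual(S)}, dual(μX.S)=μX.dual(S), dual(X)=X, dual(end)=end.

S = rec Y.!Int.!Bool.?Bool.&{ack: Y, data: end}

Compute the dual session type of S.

rec Y → rec Y  (rec unchanged)
  !Int → ?Int
    !Bool → ?Bool
      ?Bool → !Bool
        &{ack,data} → +{ack,data}  (offer→select)
          [ack]
            dual(Y) = Y
          [data]
            dual(end) = end

rec Y.?Int.?Bool.!Bool.+{ack: Y, data: end}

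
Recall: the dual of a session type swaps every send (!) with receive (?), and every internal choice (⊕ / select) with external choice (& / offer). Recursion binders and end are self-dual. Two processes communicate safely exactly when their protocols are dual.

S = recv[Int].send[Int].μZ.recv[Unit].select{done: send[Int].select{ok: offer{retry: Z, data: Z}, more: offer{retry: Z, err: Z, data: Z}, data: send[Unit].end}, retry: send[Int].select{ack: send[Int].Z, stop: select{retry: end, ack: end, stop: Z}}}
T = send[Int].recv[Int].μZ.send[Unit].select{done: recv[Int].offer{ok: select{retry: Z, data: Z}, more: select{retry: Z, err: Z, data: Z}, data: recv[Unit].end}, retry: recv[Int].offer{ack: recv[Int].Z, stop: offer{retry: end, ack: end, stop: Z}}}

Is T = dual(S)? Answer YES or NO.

recv[Int] vs send[Int]  ✓
  send[Int] vs recv[Int]  ✓
    μZ vs μZ  ✓ (rec unchanged)
      recv[Unit] vs send[Unit]  ✓
        select{done,retry} vs select{done,retry}  ✗ choice polarity not flipped — not dual

NO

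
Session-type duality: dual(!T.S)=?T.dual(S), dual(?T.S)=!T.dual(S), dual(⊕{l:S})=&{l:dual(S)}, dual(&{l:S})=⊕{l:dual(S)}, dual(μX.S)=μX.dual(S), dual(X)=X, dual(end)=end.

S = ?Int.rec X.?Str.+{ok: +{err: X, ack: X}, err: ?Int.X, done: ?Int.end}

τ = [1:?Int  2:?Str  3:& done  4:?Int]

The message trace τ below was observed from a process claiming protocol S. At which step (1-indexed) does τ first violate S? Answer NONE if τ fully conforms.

3

step 1: ?Int  ok  cont: rec X.…
step 2: ?Str  ok  cont: +{ok: +{err: rec X.…, ack: rec X.…}, err: ?Int.rec X.…, done: ?Int.end}
step 3: got & done, protocol expects + ok or + err or + done  ✗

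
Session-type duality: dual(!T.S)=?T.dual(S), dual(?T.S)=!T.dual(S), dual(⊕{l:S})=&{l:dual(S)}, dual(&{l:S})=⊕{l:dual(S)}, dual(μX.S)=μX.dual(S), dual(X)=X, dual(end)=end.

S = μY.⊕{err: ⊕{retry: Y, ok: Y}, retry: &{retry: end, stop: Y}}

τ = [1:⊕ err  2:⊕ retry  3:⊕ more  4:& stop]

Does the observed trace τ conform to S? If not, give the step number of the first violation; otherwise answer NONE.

[1] ⊕ err  ✓  state: ⊕{retry: μY.…, ok: μY.…}
[2] ⊕ retry  ✓  state: μY.…
[3] got ⊕ more, protocol expects ⊕ err or ⊕ retry  ✗

3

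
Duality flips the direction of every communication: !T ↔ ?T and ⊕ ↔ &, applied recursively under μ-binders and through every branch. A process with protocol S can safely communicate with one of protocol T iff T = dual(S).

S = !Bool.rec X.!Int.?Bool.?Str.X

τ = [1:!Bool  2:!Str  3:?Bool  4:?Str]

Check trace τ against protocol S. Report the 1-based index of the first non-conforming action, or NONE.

[1] !Bool  ok  state: rec X.…
[2] got !Str, protocol expects !Int  ✗

2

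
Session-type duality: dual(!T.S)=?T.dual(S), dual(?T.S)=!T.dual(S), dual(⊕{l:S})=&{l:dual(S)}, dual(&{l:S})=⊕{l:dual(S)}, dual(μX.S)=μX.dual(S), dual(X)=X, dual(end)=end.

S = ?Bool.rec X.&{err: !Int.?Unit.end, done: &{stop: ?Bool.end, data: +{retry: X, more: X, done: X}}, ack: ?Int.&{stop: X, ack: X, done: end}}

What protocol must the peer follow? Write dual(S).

!Bool.rec X.+{err: ?Int.!Unit.end, done: +{stop: !Bool.end, data: &{retry: X, more: X, done: X}}, ack: !Int.+{stop: X, ack: X, done: end}}

?Bool → !Bool
  rec X → rec X  (rec unchanged)
    &{err,done,ack} → +{err,done,ack}  (&→⊕)
      case err:
        !Int → ?Int
          ?Unit → !Unit
            end self-dual
      case done:
        &{stop,data} → +{stop,data}  (&→⊕)
          case stop:
            ?Bool → !Bool
              end self-dual
          case data:
            +{retry,more,done} → &{retry,more,done}  (internal→external)
              case retry:
                X self-dual
              case more:
                X self-dual
              case done:
                X self-dual
      case ack:
        ?Int → !Int
          &{stop,ack,done} → +{stop,ack,done}  (&→⊕)
            case stop:
              X self-dual
            case ack:
              X self-dual
            case done:
              end self-dual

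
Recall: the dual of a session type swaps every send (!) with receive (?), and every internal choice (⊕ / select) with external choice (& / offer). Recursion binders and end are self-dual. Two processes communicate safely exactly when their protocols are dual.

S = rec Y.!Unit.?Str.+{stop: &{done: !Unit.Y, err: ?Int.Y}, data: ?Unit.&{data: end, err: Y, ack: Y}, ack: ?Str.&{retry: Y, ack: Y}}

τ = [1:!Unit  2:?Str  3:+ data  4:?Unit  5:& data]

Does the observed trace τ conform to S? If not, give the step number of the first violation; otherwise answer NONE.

NONE

[1] !Unit  ✓  now at ?Str.+{stop: &{done: !Unit.rec Y.…, err: ?Int.rec Y.…}, data: ?Unit.&{data: end, err: rec Y.…, ack: rec Y.…}, ack: ?Str.&{retry: rec Y.…, ack: rec Y.…}}
[2] ?Str  ✓  now at +{stop: &{done: !Unit.rec Y.…, err: ?Int.rec Y.…}, data: ?Unit.&{data: end, err: rec Y.…, ack: rec Y.…}, ack: ?Str.&{retry: rec Y.…, ack: rec Y.…}}
[3] + data  ✓  now at ?Unit.&{data: end, err: rec Y.…, ack: rec Y.…}
[4] ?Unit  ✓  now at &{data: end, err: rec Y.…, ack: rec Y.…}
[5] & data  ✓  now at end
trace exhausted — no violation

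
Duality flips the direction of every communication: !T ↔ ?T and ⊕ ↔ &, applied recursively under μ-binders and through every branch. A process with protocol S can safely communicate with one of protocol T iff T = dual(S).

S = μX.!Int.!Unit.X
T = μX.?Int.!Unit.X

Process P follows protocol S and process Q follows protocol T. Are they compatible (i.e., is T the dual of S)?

μX | μX  ✓ (binder kept)
  !Int | ?Int  ✓
    !Unit | !Unit  ✗ same direction on both sides — not dual

NO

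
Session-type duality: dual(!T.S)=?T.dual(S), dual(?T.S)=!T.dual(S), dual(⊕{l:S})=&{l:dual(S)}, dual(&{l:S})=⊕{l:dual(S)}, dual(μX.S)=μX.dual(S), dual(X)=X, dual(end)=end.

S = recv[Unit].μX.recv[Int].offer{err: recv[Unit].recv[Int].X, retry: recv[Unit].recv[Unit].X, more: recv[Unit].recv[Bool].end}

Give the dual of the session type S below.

recv[Unit] → send[Unit]
  μX → μX  (rec unchanged)
    recv[Int] → send[Int]
      offer{err,retry,more} → select{err,retry,more}  (external→internal)
        [err]
          recv[Unit] → send[Unit]
            recv[Int] → send[Int]
              X ↦ X
        [retry]
          recv[Unit] → send[Unit]
            recv[Unit] → send[Unit]
              X ↦ X
        [more]
          recv[Unit] → send[Unit]
            recv[Bool] → send[Bool]
              end ↦ end

send[Unit].μX.send[Int].select{err: send[Unit].send[Int].X, retry: send[Unit].send[Unit].X, more: send[Unit].send[Bool].end}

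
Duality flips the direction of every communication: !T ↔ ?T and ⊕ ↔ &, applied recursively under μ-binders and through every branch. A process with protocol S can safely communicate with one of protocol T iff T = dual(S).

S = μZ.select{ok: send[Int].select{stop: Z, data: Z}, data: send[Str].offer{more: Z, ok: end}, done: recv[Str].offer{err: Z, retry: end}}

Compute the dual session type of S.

μZ ↦ μZ  (binder kept)
  select{ok,data,done} ↦ offer{ok,data,done}  (internal→external)
    • ok:
      send[Int] ↦ recv[Int]
        select{stop,data} ↦ offer{stop,data}  (internal→external)
          • stop:
            Z ↦ Z
          • data:
            Z ↦ Z
    • data:
      send[Str] ↦ recv[Str]
        offer{more,ok} ↦ select{more,ok}  (offer→select)
          • more:
            Z ↦ Z
          • ok:
            end ↦ end
    • done:
      recv[Str] ↦ send[Str]
        offer{err,retry} ↦ select{err,retry}  (offer→select)
          • err:
            Z ↦ Z
          • retry:
            end ↦ end

μZ.offer{ok: recv[Int].offer{stop: Z, data: Z}, data: recv[Str].select{more: Z, ok: end}, done: send[Str].select{err: Z, retry: end}}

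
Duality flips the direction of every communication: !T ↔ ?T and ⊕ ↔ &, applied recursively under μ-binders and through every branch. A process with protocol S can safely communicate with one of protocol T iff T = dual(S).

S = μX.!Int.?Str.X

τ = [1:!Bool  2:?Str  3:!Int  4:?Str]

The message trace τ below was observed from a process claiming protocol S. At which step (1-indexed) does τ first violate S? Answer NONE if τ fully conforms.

step 1: got !Bool, protocol expects !Int  ✗

1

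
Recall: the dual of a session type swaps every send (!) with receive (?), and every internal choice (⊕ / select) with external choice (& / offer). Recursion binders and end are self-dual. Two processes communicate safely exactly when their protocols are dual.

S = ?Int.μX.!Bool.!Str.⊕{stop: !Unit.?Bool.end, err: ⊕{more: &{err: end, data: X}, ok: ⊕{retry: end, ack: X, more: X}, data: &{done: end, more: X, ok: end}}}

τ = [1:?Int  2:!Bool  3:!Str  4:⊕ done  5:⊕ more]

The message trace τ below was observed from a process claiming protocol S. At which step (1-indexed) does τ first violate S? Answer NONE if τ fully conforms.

step 1: ?Int  ok  residual = μX.…
step 2: !Bool  ok  residual = !Str.⊕{stop: !Unit.?Bool.end, err: ⊕{more: &{err: end, data: μX.…}, ok: ⊕{retry: end, ack: μX.…, more: μX.…}, data: &{done: end, more: μX.…, ok: end}}}
step 3: !Str  ok  residual = ⊕{stop: !Unit.?Bool.end, err: ⊕{more: &{err: end, data: μX.…}, ok: ⊕{retry: end, ack: μX.…, more: μX.…}, data: &{done: end, more: μX.…, ok: end}}}
step 4: got ⊕ done, protocol expects ⊕ stop or ⊕ err  ✗

4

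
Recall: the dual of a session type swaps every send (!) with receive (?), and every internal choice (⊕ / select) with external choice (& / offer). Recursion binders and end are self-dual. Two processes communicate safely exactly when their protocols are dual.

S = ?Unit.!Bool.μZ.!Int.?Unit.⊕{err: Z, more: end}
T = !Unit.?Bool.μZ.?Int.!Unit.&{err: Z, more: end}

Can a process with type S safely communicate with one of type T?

?Unit vs !Unit  ✓
  !Bool vs ?Bool  ✓
    μZ vs μZ  ✓ (rec unchanged)
      !Int vs ?Int  ✓
        ?Unit vs !Unit  ✓
          ⊕{err,more} vs &{err,more}  ✓ same labels
            case err:
              Z vs Z  ✓
            case more:
              end vs end  ✓

YES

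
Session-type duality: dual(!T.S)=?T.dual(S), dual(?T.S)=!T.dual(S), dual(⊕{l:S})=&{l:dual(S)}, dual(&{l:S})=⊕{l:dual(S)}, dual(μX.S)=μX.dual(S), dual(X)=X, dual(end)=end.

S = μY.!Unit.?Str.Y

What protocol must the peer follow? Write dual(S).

μY → μY  (binder kept)
  !Unit → ?Unit
    ?Str → !Str
      dual(Y) = Y

μY.?Unit.!Str.Y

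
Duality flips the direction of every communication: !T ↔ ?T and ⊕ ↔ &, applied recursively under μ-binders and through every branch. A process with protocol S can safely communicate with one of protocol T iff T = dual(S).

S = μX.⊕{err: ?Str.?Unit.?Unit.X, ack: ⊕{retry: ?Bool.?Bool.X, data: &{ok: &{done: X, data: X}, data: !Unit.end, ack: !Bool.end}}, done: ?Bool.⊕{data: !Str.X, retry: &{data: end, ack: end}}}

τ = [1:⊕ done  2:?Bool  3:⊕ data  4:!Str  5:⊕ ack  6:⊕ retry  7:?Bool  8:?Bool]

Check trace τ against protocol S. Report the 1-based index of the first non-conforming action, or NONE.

@1 ⊕ done  ok  now at ?Bool.⊕{data: !Str.μX.…, retry: &{data: end, ack: end}}
@2 ?Bool  ok  now at ⊕{data: !Str.μX.…, retry: &{data: end, ack: end}}
@3 ⊕ data  ok  now at !Str.μX.…
@4 !Str  ok  now at μX.…
@5 ⊕ ack  ok  now at ⊕{retry: ?Bool.?Bool.μX.…, data: &{ok: &{done: μX.…, data: μX.…}, data: !Unit.end, ack: !Bool.end}}
@6 ⊕ retry  ok  now at ?Bool.?Bool.μX.…
@7 ?Bool  ok  now at ?Bool.μX.…
@8 ?Bool  ok  now at μX.…
τ conforms to S (length 8)

NONE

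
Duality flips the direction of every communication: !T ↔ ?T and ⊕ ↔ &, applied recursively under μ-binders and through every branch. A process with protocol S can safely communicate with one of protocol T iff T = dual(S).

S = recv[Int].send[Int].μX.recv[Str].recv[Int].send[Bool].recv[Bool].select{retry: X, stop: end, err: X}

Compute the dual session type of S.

send[Int].recv[Int].μX.send[Str].send[Int].recv[Bool].send[Bool].offer{retry: X, stop: end, err: X}

recv[Int] = send[Int]
  send[Int] = recv[Int]
    μX = μX  (μ self-dual)
      recv[Str] = send[Str]
        recv[Int] = send[Int]
          send[Bool] = recv[Bool]
            recv[Bool] = send[Bool]
              select{retry,stop,err} = offer{retry,stop,err}  (internal→external)
                case retry:
                  X ↦ X
                case stop:
                  end ↦ end
                case err:
                  X ↦ X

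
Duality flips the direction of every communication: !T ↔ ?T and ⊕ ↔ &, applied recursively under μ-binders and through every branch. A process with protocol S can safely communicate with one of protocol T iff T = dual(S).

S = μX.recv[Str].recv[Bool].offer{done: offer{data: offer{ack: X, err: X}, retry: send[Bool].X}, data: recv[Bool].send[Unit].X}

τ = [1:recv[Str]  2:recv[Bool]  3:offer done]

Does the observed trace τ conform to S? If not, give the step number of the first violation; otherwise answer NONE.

NONE

[1] recv[Str]  match  residual = recv[Bool].offer{done: offer{data: offer{ack: μX.…, err: μX.…}, retry: send[Bool].μX.…}, data: recv[Bool].send[Unit].μX.…}
[2] recv[Bool]  match  residual = offer{done: offer{data: offer{ack: μX.…, err: μX.…}, retry: send[Bool].μX.…}, data: recv[Bool].send[Unit].μX.…}
[3] offer done  match  residual = offer{data: offer{ack: μX.…, err: μX.…}, retry: send[Bool].μX.…}
τ conforms to S (length 3)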